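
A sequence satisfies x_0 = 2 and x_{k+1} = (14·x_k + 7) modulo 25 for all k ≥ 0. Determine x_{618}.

Computing terms: x_0 = 2,  x_1 = 10,  x_2 = 22,  x_3 = 15,  x_4 = 17,  x_5 = 20,  x_6 = 12,  x_7 = 0,  x_8 = 7,  x_9 = 5,  x_{10} = 2.
Since x_{10} = x_0 = 2, the sequence is periodic with period 10.
(618 - 0) mod 10 = 8, so x_{618} = x_8 = 7.

7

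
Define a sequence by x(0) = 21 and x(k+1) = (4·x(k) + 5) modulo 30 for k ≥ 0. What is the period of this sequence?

6

Listing terms: x(0) = 21,  x(1) = 29,  x(2) = 1,  x(3) = 9,  x(4) = 11,  x(5) = 19,  x(6) = 21.
Since x(6) = x(0) = 21, the sequence is periodic with period 6.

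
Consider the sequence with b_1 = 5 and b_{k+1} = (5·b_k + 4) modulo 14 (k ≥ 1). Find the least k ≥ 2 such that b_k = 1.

2

Computing terms: b_1 = 5, b_2 = 1, b_3 = 9, b_4 = 7, b_5 = 11, b_6 = 3, b_7 = 5.
The sequence repeats with period 6.
The value 1 first appears (with k ≥ 2) at b_2.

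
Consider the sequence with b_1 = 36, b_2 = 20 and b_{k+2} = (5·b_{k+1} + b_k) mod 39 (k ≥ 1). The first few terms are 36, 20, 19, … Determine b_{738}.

17

b_1 = 36, b_2 = 20, b_3 = 19, b_4 = 37, b_5 = 9, b_6 = 4, b_7 = 29, b_8 = 32, b_9 = 33, b_{10} = 2, b_{11} = 4, b_{12} = 22, b_{13} = 36, b_{14} = 7, b_{15} = 32, b_{16} = 11, b_{17} = 9, b_{18} = 17, b_{19} = 16, b_{20} = 19, b_{21} = 33, b_{22} = 28, b_{23} = 17, b_{24} = 35, b_{25} = 36, b_{26} = 20.
The sequence repeats with period 24.
So b_{738} = b_{1 + ((738-1) mod 24)} = b_{18} = 17.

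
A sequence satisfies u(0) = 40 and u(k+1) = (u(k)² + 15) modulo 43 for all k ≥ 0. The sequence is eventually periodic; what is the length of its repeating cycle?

Listing terms: u(0) = 40,  u(1) = 24,  u(2) = 32,  u(3) = 7,  u(4) = 21,  u(5) = 26,  u(6) = 3,  u(7) = 24.
Since u(7) = u(1) = 24, the sequence is eventually periodic: after a pre-period of length 1 it cycles with period 6.

6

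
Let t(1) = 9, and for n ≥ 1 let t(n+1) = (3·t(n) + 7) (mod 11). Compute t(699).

Computing terms: t(1) = 9,  t(2) = 1,  t(3) = 10,  t(4) = 4,  t(5) = 8,  t(6) = 9.
The sequence repeats with period 5.
So t(699) = t(1 + ((699-1) mod 5)) = t(4) = 4.

4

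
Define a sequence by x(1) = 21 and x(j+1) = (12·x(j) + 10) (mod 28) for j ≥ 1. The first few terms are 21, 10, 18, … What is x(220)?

2

We have x(1) = 21; x(2) = 10; x(3) = 18; x(4) = 2; x(5) = 6; x(6) = 26; x(7) = 14; x(8) = 10.
Since x(8) = x(2) = 10, the sequence is eventually periodic: after a pre-period of length 1 it cycles with period 6.
For j ≥ 2, x(j) depends only on (j - 2) mod 6. (220 - 2) mod 6 = 2, so x(220) = x(4) = 2.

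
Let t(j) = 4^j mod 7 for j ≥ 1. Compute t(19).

4

We have t(1) = 4,  t(2) = 2,  t(3) = 1,  t(4) = 4.
The sequence repeats with period 3.
So t(19) = t(1 + ((19-1) mod 3)) = t(1) = 4.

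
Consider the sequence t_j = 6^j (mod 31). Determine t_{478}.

We have t_0 = 1,  t_1 = 6,  t_2 = 5,  t_3 = 30,  t_4 = 25,  t_5 = 26,  t_6 = 1.
Since t_6 = t_0 = 1, the sequence is periodic with period 6.
So t_{478} = t_{0 + ((478-0) mod 6)} = t_4 = 25.

25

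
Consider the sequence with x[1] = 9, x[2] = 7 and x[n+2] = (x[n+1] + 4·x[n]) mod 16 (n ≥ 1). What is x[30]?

We have x[1] = 9,  x[2] = 7,  x[3] = 11,  x[4] = 7,  x[5] = 3,  x[6] = 15,  x[7] = 11,  x[8] = 7.
Since (x[7], x[8]) = (x[3], x[4]) = (11, 7) (two consecutive terms determine the rest), the sequence is eventually periodic: after a pre-period of length 2 it cycles with period 4.
For n ≥ 3, x[n] depends only on (n - 3) mod 4. (30 - 3) mod 4 = 3, so x[30] = x[6] = 15.

15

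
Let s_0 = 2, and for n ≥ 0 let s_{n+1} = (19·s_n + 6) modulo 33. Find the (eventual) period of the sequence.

Computing terms: s_0 = 2,  s_1 = 11,  s_2 = 17,  s_3 = 32,  s_4 = 20,  s_5 = 23,  s_6 = 14,  s_7 = 8,  s_8 = 26,  s_9 = 5,  s_{10} = 2.
Since s_{10} = s_0 = 2, the sequence is periodic with period 10.

10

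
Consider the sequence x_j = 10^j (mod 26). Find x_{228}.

x_1 = 10; x_2 = 22; x_3 = 12; x_4 = 16; x_5 = 4; x_6 = 14; x_7 = 10.
The sequence repeats with period 6.
(228 - 1) mod 6 = 5, so x_{228} = x_6 = 14.

14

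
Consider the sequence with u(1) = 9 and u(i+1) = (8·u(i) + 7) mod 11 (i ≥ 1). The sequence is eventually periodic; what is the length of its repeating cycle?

u(1) = 9; u(2) = 2; u(3) = 1; u(4) = 4; u(5) = 6; u(6) = 0; u(7) = 7; u(8) = 8; u(9) = 5; u(10) = 3; u(11) = 9.
Since u(11) = u(1) = 9, the sequence is periodic with period 10.

10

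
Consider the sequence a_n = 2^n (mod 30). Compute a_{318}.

Computing terms: a_1 = 2; a_2 = 4; a_3 = 8; a_4 = 16; a_5 = 2.
The sequence repeats with period 4.
So a_{318} = a_{1 + ((318-1) mod 4)} = a_2 = 4.

4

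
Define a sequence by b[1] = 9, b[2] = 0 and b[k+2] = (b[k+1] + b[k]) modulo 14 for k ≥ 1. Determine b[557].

10

We have b[1] = 9,  b[2] = 0,  b[3] = 9,  b[4] = 9,  b[5] = 4,  b[6] = 13,  b[7] = 3,  b[8] = 2,  b[9] = 5,  b[10] = 7,  b[11] = 12,  b[12] = 5,  b[13] = 3,  b[14] = 8,  b[15] = 11,  b[16] = 5,  b[17] = 2,  b[18] = 7,  b[19] = 9,  b[20] = 2,  b[21] = 11,  b[22] = 13,  b[23] = 10,  b[24] = 9,  b[25] = 5,  b[26] = 0,  b[27] = 5,  b[28] = 5,  b[29] = 10,  b[30] = 1,  b[31] = 11,  b[32] = 12,  b[33] = 9,  b[34] = 7,  b[35] = 2,  b[36] = 9,  b[37] = 11,  b[38] = 6,  b[39] = 3,  b[40] = 9,  b[41] = 12,  b[42] = 7,  b[43] = 5,  b[44] = 12,  b[45] = 3,  b[46] = 1,  b[47] = 4,  b[48] = 5,  b[49] = 9,  b[50] = 0.
The sequence repeats with period 48.
So b[557] = b[1 + ((557-1) mod 48)] = b[29] = 10.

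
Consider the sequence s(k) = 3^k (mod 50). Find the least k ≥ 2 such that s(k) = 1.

20

s(1) = 3, s(2) = 9, s(3) = 27, s(4) = 31, s(5) = 43, s(6) = 29, s(7) = 37, s(8) = 11, s(9) = 33, s(10) = 49, s(11) = 47, s(12) = 41, s(13) = 23, s(14) = 19, s(15) = 7, s(16) = 21, s(17) = 13, s(18) = 39, s(19) = 17, s(20) = 1, s(21) = 3.
Since s(21) = s(1) = 3, the sequence is periodic with period 20.
The value 1 first appears (with k ≥ 2) at s(20).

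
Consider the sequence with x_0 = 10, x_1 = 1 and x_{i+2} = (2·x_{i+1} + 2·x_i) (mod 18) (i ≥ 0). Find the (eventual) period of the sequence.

3

We have x_0 = 10,  x_1 = 1,  x_2 = 4,  x_3 = 10,  x_4 = 10,  x_5 = 4,  x_6 = 10.
Since (x_5, x_6) = (x_2, x_3) = (4, 10) (two consecutive terms determine the rest), the sequence is eventually periodic: after a pre-period of length 2 it cycles with period 3.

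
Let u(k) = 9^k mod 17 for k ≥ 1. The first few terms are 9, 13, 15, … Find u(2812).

16

Listing terms: u(1) = 9, u(2) = 13, u(3) = 15, u(4) = 16, u(5) = 8, u(6) = 4, u(7) = 2, u(8) = 1, u(9) = 9.
Since u(9) = u(1) = 9, the sequence is periodic with period 8.
So u(2812) = u(1 + ((2812-1) mod 8)) = u(4) = 16.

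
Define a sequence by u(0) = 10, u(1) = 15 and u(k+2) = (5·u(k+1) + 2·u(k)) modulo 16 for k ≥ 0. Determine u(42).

We have u(0) = 10, u(1) = 15, u(2) = 15, u(3) = 9, u(4) = 11, u(5) = 9, u(6) = 3, u(7) = 1, u(8) = 11, u(9) = 9.
Since (u(8), u(9)) = (u(4), u(5)) = (11, 9) (two consecutive terms determine the rest), the sequence is eventually periodic: after a pre-period of length 4 it cycles with period 4.
For k ≥ 4, u(k) depends only on (k - 4) mod 4. (42 - 4) mod 4 = 2, so u(42) = u(6) = 3.

3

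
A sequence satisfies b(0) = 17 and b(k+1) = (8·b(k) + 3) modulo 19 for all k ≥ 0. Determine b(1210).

We have b(0) = 17; b(1) = 6; b(2) = 13; b(3) = 12; b(4) = 4; b(5) = 16; b(6) = 17.
Since b(6) = b(0) = 17, the sequence is periodic with period 6.
(1210 - 0) mod 6 = 4, so b(1210) = b(4) = 4.

4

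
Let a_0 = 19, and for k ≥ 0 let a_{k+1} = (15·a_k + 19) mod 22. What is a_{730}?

19

a_0 = 19, a_1 = 18, a_2 = 3, a_3 = 20, a_4 = 11, a_5 = 8, a_6 = 7, a_7 = 14, a_8 = 9, a_9 = 0, a_{10} = 19.
Since a_{10} = a_0 = 19, the sequence is periodic with period 10.
So a_{730} = a_{0 + ((730-0) mod 10)} = a_0 = 19.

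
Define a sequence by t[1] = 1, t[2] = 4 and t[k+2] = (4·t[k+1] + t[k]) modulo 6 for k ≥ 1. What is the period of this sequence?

We have t[1] = 1,  t[2] = 4,  t[3] = 5,  t[4] = 0,  t[5] = 5,  t[6] = 2,  t[7] = 1,  t[8] = 0,  t[9] = 1,  t[10] = 4.
The sequence repeats with period 8.

8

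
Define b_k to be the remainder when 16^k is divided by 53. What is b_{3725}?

Listing terms: b_0 = 1; b_1 = 16; b_2 = 44; b_3 = 15; b_4 = 28; b_5 = 24; b_6 = 13; b_7 = 49; b_8 = 42; b_9 = 36; b_{10} = 46; b_{11} = 47; b_{12} = 10; b_{13} = 1.
Since b_{13} = b_0 = 1, the sequence is periodic with period 13.
(3725 - 0) mod 13 = 7, so b_{3725} = b_7 = 49.

49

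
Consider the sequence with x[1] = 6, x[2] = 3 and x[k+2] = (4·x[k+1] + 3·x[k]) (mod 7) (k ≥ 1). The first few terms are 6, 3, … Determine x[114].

6

We have x[1] = 6,  x[2] = 3,  x[3] = 2,  x[4] = 3,  x[5] = 4,  x[6] = 4,  x[7] = 0,  x[8] = 5,  x[9] = 6,  x[10] = 4,  x[11] = 6,  x[12] = 1,  x[13] = 1,  x[14] = 0,  x[15] = 3,  x[16] = 5,  x[17] = 1,  x[18] = 5,  x[19] = 2,  x[20] = 2,  x[21] = 0,  x[22] = 6,  x[23] = 3.
The sequence repeats with period 21.
(114 - 1) mod 21 = 8, so x[114] = x[9] = 6.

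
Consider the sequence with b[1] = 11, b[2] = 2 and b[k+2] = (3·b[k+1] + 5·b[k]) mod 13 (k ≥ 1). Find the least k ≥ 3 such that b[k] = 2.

Computing terms: b[1] = 11,  b[2] = 2,  b[3] = 9,  b[4] = 11,  b[5] = 0,  b[6] = 3,  b[7] = 9,  b[8] = 3,  b[9] = 2,  b[10] = 8,  b[11] = 8,  b[12] = 12,  b[13] = 11,  b[14] = 2.
The sequence repeats with period 12.
The value 2 first appears (with k ≥ 3) at b[9].

9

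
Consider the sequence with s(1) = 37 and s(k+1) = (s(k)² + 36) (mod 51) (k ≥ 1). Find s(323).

4

We have s(1) = 37,  s(2) = 28,  s(3) = 4,  s(4) = 1,  s(5) = 37.
The sequence repeats with period 4.
(323 - 1) mod 4 = 2, so s(323) = s(3) = 4.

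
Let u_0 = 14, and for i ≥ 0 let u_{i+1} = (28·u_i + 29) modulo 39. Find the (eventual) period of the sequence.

12

Listing terms: u_0 = 14; u_1 = 31; u_2 = 0; u_3 = 29; u_4 = 22; u_5 = 21; u_6 = 32; u_7 = 28; u_8 = 33; u_9 = 17; u_{10} = 37; u_{11} = 12; u_{12} = 14.
The sequence repeats with period 12.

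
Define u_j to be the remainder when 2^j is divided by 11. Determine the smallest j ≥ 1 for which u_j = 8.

We have u_0 = 1; u_1 = 2; u_2 = 4; u_3 = 8; u_4 = 5; u_5 = 10; u_6 = 9; u_7 = 7; u_8 = 3; u_9 = 6; u_{10} = 1.
The sequence repeats with period 10.
The value 8 first appears (with j ≥ 1) at u_3.

3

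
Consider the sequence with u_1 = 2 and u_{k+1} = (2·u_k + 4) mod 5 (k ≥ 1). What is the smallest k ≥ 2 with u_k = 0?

Listing terms: u_1 = 2, u_2 = 3, u_3 = 0, u_4 = 4, u_5 = 2.
The sequence repeats with period 4.
The value 0 first appears (with k ≥ 2) at u_3.

3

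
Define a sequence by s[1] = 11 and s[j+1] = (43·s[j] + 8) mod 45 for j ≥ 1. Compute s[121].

26

We have s[1] = 11,  s[2] = 31,  s[3] = 36,  s[4] = 26,  s[5] = 1,  s[6] = 6,  s[7] = 41,  s[8] = 16,  s[9] = 21,  s[10] = 11.
Since s[10] = s[1] = 11, the sequence is periodic with period 9.
(121 - 1) mod 9 = 3, so s[121] = s[4] = 26.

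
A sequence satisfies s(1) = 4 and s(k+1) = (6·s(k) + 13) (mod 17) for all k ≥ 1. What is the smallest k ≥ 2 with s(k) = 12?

We have s(1) = 4; s(2) = 3; s(3) = 14; s(4) = 12; s(5) = 0; s(6) = 13; s(7) = 6; s(8) = 15; s(9) = 1; s(10) = 2; s(11) = 8; s(12) = 10; s(13) = 5; s(14) = 9; s(15) = 16; s(16) = 7; s(17) = 4.
Since s(17) = s(1) = 4, the sequence is periodic with period 16.
The value 12 first appears (with k ≥ 2) at s(4).

4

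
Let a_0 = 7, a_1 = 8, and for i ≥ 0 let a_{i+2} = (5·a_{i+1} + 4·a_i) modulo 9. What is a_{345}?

5

Listing terms: a_0 = 7; a_1 = 8; a_2 = 5; a_3 = 3; a_4 = 8; a_5 = 7; a_6 = 4; a_7 = 3; a_8 = 4; a_9 = 5; a_{10} = 5; a_{11} = 0; a_{12} = 2; a_{13} = 1; a_{14} = 4; a_{15} = 6; a_{16} = 1; a_{17} = 2; a_{18} = 5; a_{19} = 6; a_{20} = 5; a_{21} = 4; a_{22} = 4; a_{23} = 0; a_{24} = 7; a_{25} = 8.
The sequence repeats with period 24.
So a_{345} = a_{0 + ((345-0) mod 24)} = a_9 = 5.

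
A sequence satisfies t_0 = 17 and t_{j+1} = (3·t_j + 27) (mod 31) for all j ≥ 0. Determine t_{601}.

t_0 = 17,  t_1 = 16,  t_2 = 13,  t_3 = 4,  t_4 = 8,  t_5 = 20,  t_6 = 25,  t_7 = 9,  t_8 = 23,  t_9 = 3,  t_{10} = 5,  t_{11} = 11,  t_{12} = 29,  t_{13} = 21,  t_{14} = 28,  t_{15} = 18,  t_{16} = 19,  t_{17} = 22,  t_{18} = 0,  t_{19} = 27,  t_{20} = 15,  t_{21} = 10,  t_{22} = 26,  t_{23} = 12,  t_{24} = 1,  t_{25} = 30,  t_{26} = 24,  t_{27} = 6,  t_{28} = 14,  t_{29} = 7,  t_{30} = 17.
Since t_{30} = t_0 = 17, the sequence is periodic with period 30.
(601 - 0) mod 30 = 1, so t_{601} = t_1 = 16.

16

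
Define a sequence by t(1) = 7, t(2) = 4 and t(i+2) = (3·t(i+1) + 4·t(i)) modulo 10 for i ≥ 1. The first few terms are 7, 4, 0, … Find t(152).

4

We have t(1) = 7, t(2) = 4, t(3) = 0, t(4) = 6, t(5) = 8, t(6) = 8, t(7) = 6, t(8) = 0, t(9) = 4, t(10) = 2, t(11) = 2, t(12) = 4, t(13) = 0.
Since (t(12), t(13)) = (t(2), t(3)) = (4, 0) (two consecutive terms determine the rest), the sequence is eventually periodic: after a pre-period of length 1 it cycles with period 10.
For i ≥ 2, t(i) depends only on (i - 2) mod 10. (152 - 2) mod 10 = 0, so t(152) = t(2) = 4.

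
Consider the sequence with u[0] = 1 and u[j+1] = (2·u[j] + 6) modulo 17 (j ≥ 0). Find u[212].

u[0] = 1, u[1] = 8, u[2] = 5, u[3] = 16, u[4] = 4, u[5] = 14, u[6] = 0, u[7] = 6, u[8] = 1.
Since u[8] = u[0] = 1, the sequence is periodic with period 8.
So u[212] = u[0 + ((212-0) mod 8)] = u[4] = 4.

4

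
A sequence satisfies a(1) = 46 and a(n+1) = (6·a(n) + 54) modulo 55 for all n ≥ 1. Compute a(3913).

We have a(1) = 46; a(2) = 0; a(3) = 54; a(4) = 48; a(5) = 12; a(6) = 16; a(7) = 40; a(8) = 19; a(9) = 3; a(10) = 17; a(11) = 46.
The sequence repeats with period 10.
So a(3913) = a(1 + ((3913-1) mod 10)) = a(3) = 54.

54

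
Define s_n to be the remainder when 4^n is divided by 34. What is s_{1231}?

We have s_0 = 1,  s_1 = 4,  s_2 = 16,  s_3 = 30,  s_4 = 18,  s_5 = 4.
Since s_5 = s_1 = 4, the sequence is eventually periodic: after a pre-period of length 1 it cycles with period 4.
For n ≥ 1, s_n depends only on (n - 1) mod 4. (1231 - 1) mod 4 = 2, so s_{1231} = s_3 = 30.

30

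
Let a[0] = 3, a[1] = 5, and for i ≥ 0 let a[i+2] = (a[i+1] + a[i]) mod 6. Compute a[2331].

1

Computing terms: a[0] = 3,  a[1] = 5,  a[2] = 2,  a[3] = 1,  a[4] = 3,  a[5] = 4,  a[6] = 1,  a[7] = 5,  a[8] = 0,  a[9] = 5,  a[10] = 5,  a[11] = 4,  a[12] = 3,  a[13] = 1,  a[14] = 4,  a[15] = 5,  a[16] = 3,  a[17] = 2,  a[18] = 5,  a[19] = 1,  a[20] = 0,  a[21] = 1,  a[22] = 1,  a[23] = 2,  a[24] = 3,  a[25] = 5.
Since (a[24], a[25]) = (a[0], a[1]) = (3, 5) (two consecutive terms determine the rest), the sequence is periodic with period 24.
So a[2331] = a[0 + ((2331-0) mod 24)] = a[3] = 1.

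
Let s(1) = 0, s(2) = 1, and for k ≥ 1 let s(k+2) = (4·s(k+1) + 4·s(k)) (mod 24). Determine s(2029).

Computing terms: s(1) = 0,  s(2) = 1,  s(3) = 4,  s(4) = 20,  s(5) = 0,  s(6) = 8,  s(7) = 8,  s(8) = 16,  s(9) = 0,  s(10) = 16,  s(11) = 16,  s(12) = 8,  s(13) = 0,  s(14) = 8.
Since (s(13), s(14)) = (s(5), s(6)) = (0, 8) (two consecutive terms determine the rest), the sequence is eventually periodic: after a pre-period of length 4 it cycles with period 8.
For k ≥ 5, s(k) depends only on (k - 5) mod 8. (2029 - 5) mod 8 = 0, so s(2029) = s(5) = 0.

0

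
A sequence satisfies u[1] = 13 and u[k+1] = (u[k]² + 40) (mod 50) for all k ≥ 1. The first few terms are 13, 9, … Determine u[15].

21

Computing terms: u[1] = 13, u[2] = 9, u[3] = 21, u[4] = 31, u[5] = 1, u[6] = 41, u[7] = 21.
Since u[7] = u[3] = 21, the sequence is eventually periodic: after a pre-period of length 2 it cycles with period 4.
For k ≥ 3, u[k] depends only on (k - 3) mod 4. (15 - 3) mod 4 = 0, so u[15] = u[3] = 21.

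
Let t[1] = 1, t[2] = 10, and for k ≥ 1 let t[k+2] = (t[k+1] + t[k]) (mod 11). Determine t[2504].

10

Computing terms: t[1] = 1,  t[2] = 10,  t[3] = 0,  t[4] = 10,  t[5] = 10,  t[6] = 9,  t[7] = 8,  t[8] = 6,  t[9] = 3,  t[10] = 9,  t[11] = 1,  t[12] = 10.
Since (t[11], t[12]) = (t[1], t[2]) = (1, 10) (two consecutive terms determine the rest), the sequence is periodic with period 10.
(2504 - 1) mod 10 = 3, so t[2504] = t[4] = 10.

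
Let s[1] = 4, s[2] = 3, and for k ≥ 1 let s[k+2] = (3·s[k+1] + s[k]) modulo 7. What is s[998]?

Listing terms: s[1] = 4; s[2] = 3; s[3] = 6; s[4] = 0; s[5] = 6; s[6] = 4; s[7] = 4; s[8] = 2; s[9] = 3; s[10] = 4; s[11] = 1; s[12] = 0; s[13] = 1; s[14] = 3; s[15] = 3; s[16] = 5; s[17] = 4; s[18] = 3.
The sequence repeats with period 16.
So s[998] = s[1 + ((998-1) mod 16)] = s[6] = 4.

4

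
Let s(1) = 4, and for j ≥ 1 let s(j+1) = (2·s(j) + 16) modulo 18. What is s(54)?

12

Listing terms: s(1) = 4,  s(2) = 6,  s(3) = 10,  s(4) = 0,  s(5) = 16,  s(6) = 12,  s(7) = 4.
Since s(7) = s(1) = 4, the sequence is periodic with period 6.
(54 - 1) mod 6 = 5, so s(54) = s(6) = 12.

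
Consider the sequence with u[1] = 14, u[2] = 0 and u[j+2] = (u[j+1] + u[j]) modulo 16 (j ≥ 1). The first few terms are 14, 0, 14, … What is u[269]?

12

u[1] = 14,  u[2] = 0,  u[3] = 14,  u[4] = 14,  u[5] = 12,  u[6] = 10,  u[7] = 6,  u[8] = 0,  u[9] = 6,  u[10] = 6,  u[11] = 12,  u[12] = 2,  u[13] = 14,  u[14] = 0.
The sequence repeats with period 12.
So u[269] = u[1 + ((269-1) mod 12)] = u[5] = 12.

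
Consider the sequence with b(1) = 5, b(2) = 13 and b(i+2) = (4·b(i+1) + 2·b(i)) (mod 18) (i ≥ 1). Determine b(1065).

Computing terms: b(1) = 5, b(2) = 13, b(3) = 8, b(4) = 4, b(5) = 14, b(6) = 10, b(7) = 14, b(8) = 4, b(9) = 8, b(10) = 4.
Since (b(9), b(10)) = (b(3), b(4)) = (8, 4) (two consecutive terms determine the rest), the sequence is eventually periodic: after a pre-period of length 2 it cycles with period 6.
For i ≥ 3, b(i) depends only on (i - 3) mod 6. (1065 - 3) mod 6 = 0, so b(1065) = b(3) = 8.

8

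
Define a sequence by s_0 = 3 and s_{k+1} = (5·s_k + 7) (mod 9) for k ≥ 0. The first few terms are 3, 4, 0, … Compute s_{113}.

1

s_0 = 3, s_1 = 4, s_2 = 0, s_3 = 7, s_4 = 6, s_5 = 1, s_6 = 3.
The sequence repeats with period 6.
So s_{113} = s_{0 + ((113-0) mod 6)} = s_5 = 1.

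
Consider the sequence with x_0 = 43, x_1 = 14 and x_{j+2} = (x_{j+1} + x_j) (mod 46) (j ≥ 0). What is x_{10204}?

We have x_0 = 43; x_1 = 14; x_2 = 11; x_3 = 25; x_4 = 36; x_5 = 15; x_6 = 5; x_7 = 20; x_8 = 25; x_9 = 45; x_{10} = 24; x_{11} = 23; x_{12} = 1; x_{13} = 24; x_{14} = 25; x_{15} = 3; x_{16} = 28; x_{17} = 31; x_{18} = 13; x_{19} = 44; x_{20} = 11; x_{21} = 9; x_{22} = 20; x_{23} = 29; x_{24} = 3; x_{25} = 32; x_{26} = 35; x_{27} = 21; x_{28} = 10; x_{29} = 31; x_{30} = 41; x_{31} = 26; x_{32} = 21; x_{33} = 1; x_{34} = 22; x_{35} = 23; x_{36} = 45; x_{37} = 22; x_{38} = 21; x_{39} = 43; x_{40} = 18; x_{41} = 15; x_{42} = 33; x_{43} = 2; x_{44} = 35; x_{45} = 37; x_{46} = 26; x_{47} = 17; x_{48} = 43; x_{49} = 14.
The sequence repeats with period 48.
(10204 - 0) mod 48 = 28, so x_{10204} = x_{28} = 10.

10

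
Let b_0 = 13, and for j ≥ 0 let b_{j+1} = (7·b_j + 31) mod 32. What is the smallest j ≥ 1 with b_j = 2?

7

b_0 = 13, b_1 = 26, b_2 = 21, b_3 = 18, b_4 = 29, b_5 = 10, b_6 = 5, b_7 = 2, b_8 = 13.
Since b_8 = b_0 = 13, the sequence is periodic with period 8.
The value 2 first appears (with j ≥ 1) at b_7.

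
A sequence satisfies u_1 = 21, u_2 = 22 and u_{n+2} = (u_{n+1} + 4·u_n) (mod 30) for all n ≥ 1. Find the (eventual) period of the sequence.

24

u_1 = 21,  u_2 = 22,  u_3 = 16,  u_4 = 14,  u_5 = 18,  u_6 = 14,  u_7 = 26,  u_8 = 22,  u_9 = 6,  u_{10} = 4,  u_{11} = 28,  u_{12} = 14,  u_{13} = 6,  u_{14} = 2,  u_{15} = 26,  u_{16} = 4,  u_{17} = 18,  u_{18} = 4,  u_{19} = 16,  u_{20} = 2,  u_{21} = 6,  u_{22} = 14,  u_{23} = 8,  u_{24} = 4,  u_{25} = 6,  u_{26} = 22,  u_{27} = 16.
Since (u_{26}, u_{27}) = (u_2, u_3) = (22, 16) (two consecutive terms determine the rest), the sequence is eventually periodic: after a pre-period of length 1 it cycles with period 24.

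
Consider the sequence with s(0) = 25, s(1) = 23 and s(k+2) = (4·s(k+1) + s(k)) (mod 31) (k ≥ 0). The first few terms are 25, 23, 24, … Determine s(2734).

Listing terms: s(0) = 25; s(1) = 23; s(2) = 24; s(3) = 26; s(4) = 4; s(5) = 11; s(6) = 17; s(7) = 17; s(8) = 23; s(9) = 16; s(10) = 25; s(11) = 23.
The sequence repeats with period 10.
So s(2734) = s(0 + ((2734-0) mod 10)) = s(4) = 4.

4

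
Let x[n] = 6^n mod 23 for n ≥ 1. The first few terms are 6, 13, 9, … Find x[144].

6

x[1] = 6, x[2] = 13, x[3] = 9, x[4] = 8, x[5] = 2, x[6] = 12, x[7] = 3, x[8] = 18, x[9] = 16, x[10] = 4, x[11] = 1, x[12] = 6.
Since x[12] = x[1] = 6, the sequence is periodic with period 11.
So x[144] = x[1 + ((144-1) mod 11)] = x[1] = 6.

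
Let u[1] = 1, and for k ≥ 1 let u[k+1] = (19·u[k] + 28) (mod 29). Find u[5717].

We have u[1] = 1,  u[2] = 18,  u[3] = 22,  u[4] = 11,  u[5] = 5,  u[6] = 7,  u[7] = 16,  u[8] = 13,  u[9] = 14,  u[10] = 4,  u[11] = 17,  u[12] = 3,  u[13] = 27,  u[14] = 19,  u[15] = 12,  u[16] = 24,  u[17] = 20,  u[18] = 2,  u[19] = 8,  u[20] = 6,  u[21] = 26,  u[22] = 0,  u[23] = 28,  u[24] = 9,  u[25] = 25,  u[26] = 10,  u[27] = 15,  u[28] = 23,  u[29] = 1.
The sequence repeats with period 28.
So u[5717] = u[1 + ((5717-1) mod 28)] = u[5] = 5.

5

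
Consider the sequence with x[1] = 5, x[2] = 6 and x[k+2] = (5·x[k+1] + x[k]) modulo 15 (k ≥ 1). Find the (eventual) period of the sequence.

x[1] = 5, x[2] = 6, x[3] = 5, x[4] = 1, x[5] = 10, x[6] = 6, x[7] = 10, x[8] = 11, x[9] = 5, x[10] = 6.
Since (x[9], x[10]) = (x[1], x[2]) = (5, 6) (two consecutive terms determine the rest), the sequence is periodic with period 8.

8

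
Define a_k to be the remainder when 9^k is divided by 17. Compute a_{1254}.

4

a_1 = 9, a_2 = 13, a_3 = 15, a_4 = 16, a_5 = 8, a_6 = 4, a_7 = 2, a_8 = 1, a_9 = 9.
Since a_9 = a_1 = 9, the sequence is periodic with period 8.
So a_{1254} = a_{1 + ((1254-1) mod 8)} = a_6 = 4.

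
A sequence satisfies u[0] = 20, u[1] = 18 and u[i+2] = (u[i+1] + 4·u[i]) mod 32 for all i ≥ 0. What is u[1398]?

Computing terms: u[0] = 20, u[1] = 18, u[2] = 2, u[3] = 10, u[4] = 18, u[5] = 26, u[6] = 2, u[7] = 10.
Since (u[6], u[7]) = (u[2], u[3]) = (2, 10) (two consecutive terms determine the rest), the sequence is eventually periodic: after a pre-period of length 2 it cycles with period 4.
For i ≥ 2, u[i] depends only on (i - 2) mod 4. (1398 - 2) mod 4 = 0, so u[1398] = u[2] = 2.

2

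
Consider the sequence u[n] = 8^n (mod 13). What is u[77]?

Computing terms: u[0] = 1, u[1] = 8, u[2] = 12, u[3] = 5, u[4] = 1.
Since u[4] = u[0] = 1, the sequence is periodic with period 4.
So u[77] = u[0 + ((77-0) mod 4)] = u[1] = 8.

8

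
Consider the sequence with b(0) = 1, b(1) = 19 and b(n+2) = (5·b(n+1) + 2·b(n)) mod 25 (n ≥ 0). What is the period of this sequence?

40

We have b(0) = 1, b(1) = 19, b(2) = 22, b(3) = 23, b(4) = 9, b(5) = 16, b(6) = 23, b(7) = 22, b(8) = 6, b(9) = 24, b(10) = 7, b(11) = 8, b(12) = 4, b(13) = 11, b(14) = 13, b(15) = 12, b(16) = 11, b(17) = 4, b(18) = 17, b(19) = 18, b(20) = 24, b(21) = 6, b(22) = 3, b(23) = 2, b(24) = 16, b(25) = 9, b(26) = 2, b(27) = 3, b(28) = 19, b(29) = 1, b(30) = 18, b(31) = 17, b(32) = 21, b(33) = 14, b(34) = 12, b(35) = 13, b(36) = 14, b(37) = 21, b(38) = 8, b(39) = 7, b(40) = 1, b(41) = 19.
Since (b(40), b(41)) = (b(0), b(1)) = (1, 19) (two consecutive terms determine the rest), the sequence is periodic with period 40.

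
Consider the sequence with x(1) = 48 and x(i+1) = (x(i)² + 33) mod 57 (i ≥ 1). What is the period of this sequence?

4

x(1) = 48, x(2) = 0, x(3) = 33, x(4) = 39, x(5) = 15, x(6) = 30, x(7) = 21, x(8) = 18, x(9) = 15.
Since x(9) = x(5) = 15, the sequence is eventually periodic: after a pre-period of length 4 it cycles with period 4.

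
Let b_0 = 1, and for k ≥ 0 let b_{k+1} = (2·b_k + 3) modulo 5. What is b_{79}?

4

Computing terms: b_0 = 1,  b_1 = 0,  b_2 = 3,  b_3 = 4,  b_4 = 1.
Since b_4 = b_0 = 1, the sequence is periodic with period 4.
So b_{79} = b_{0 + ((79-0) mod 4)} = b_3 = 4.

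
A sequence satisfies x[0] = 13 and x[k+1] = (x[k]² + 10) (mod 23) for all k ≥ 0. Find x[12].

13

Listing terms: x[0] = 13, x[1] = 18, x[2] = 12, x[3] = 16, x[4] = 13.
Since x[4] = x[0] = 13, the sequence is periodic with period 4.
So x[12] = x[0 + ((12-0) mod 4)] = x[0] = 13.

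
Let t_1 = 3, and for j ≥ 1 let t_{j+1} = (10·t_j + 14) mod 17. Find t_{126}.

7

Listing terms: t_1 = 3, t_2 = 10, t_3 = 12, t_4 = 15, t_5 = 11, t_6 = 5, t_7 = 13, t_8 = 8, t_9 = 9, t_{10} = 2, t_{11} = 0, t_{12} = 14, t_{13} = 1, t_{14} = 7, t_{15} = 16, t_{16} = 4, t_{17} = 3.
Since t_{17} = t_1 = 3, the sequence is periodic with period 16.
(126 - 1) mod 16 = 13, so t_{126} = t_{14} = 7.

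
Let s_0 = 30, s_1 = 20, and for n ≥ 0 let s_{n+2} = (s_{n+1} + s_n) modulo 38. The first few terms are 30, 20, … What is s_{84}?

s_0 = 30, s_1 = 20, s_2 = 12, s_3 = 32, s_4 = 6, s_5 = 0, s_6 = 6, s_7 = 6, s_8 = 12, s_9 = 18, s_{10} = 30, s_{11} = 10, s_{12} = 2, s_{13} = 12, s_{14} = 14, s_{15} = 26, s_{16} = 2, s_{17} = 28, s_{18} = 30, s_{19} = 20.
The sequence repeats with period 18.
So s_{84} = s_{0 + ((84-0) mod 18)} = s_{12} = 2.

2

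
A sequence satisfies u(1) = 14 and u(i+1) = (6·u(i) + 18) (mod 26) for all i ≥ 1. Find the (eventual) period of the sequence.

We have u(1) = 14; u(2) = 24; u(3) = 6; u(4) = 2; u(5) = 4; u(6) = 16; u(7) = 10; u(8) = 0; u(9) = 18; u(10) = 22; u(11) = 20; u(12) = 8; u(13) = 14.
The sequence repeats with period 12.

12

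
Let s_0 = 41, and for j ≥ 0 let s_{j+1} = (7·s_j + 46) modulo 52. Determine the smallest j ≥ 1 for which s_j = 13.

Listing terms: s_0 = 41; s_1 = 21; s_2 = 37; s_3 = 45; s_4 = 49; s_5 = 25; s_6 = 13; s_7 = 33; s_8 = 17; s_9 = 9; s_{10} = 5; s_{11} = 29; s_{12} = 41.
Since s_{12} = s_0 = 41, the sequence is periodic with period 12.
The value 13 first appears (with j ≥ 1) at s_6.

6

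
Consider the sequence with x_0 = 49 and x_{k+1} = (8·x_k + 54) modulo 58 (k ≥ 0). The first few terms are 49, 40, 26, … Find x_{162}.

Listing terms: x_0 = 49,  x_1 = 40,  x_2 = 26,  x_3 = 30,  x_4 = 4,  x_5 = 28,  x_6 = 46,  x_7 = 16,  x_8 = 8,  x_9 = 2,  x_{10} = 12,  x_{11} = 34,  x_{12} = 36,  x_{13} = 52,  x_{14} = 6,  x_{15} = 44,  x_{16} = 0,  x_{17} = 54,  x_{18} = 22,  x_{19} = 56,  x_{20} = 38,  x_{21} = 10,  x_{22} = 18,  x_{23} = 24,  x_{24} = 14,  x_{25} = 50,  x_{26} = 48,  x_{27} = 32,  x_{28} = 20,  x_{29} = 40.
Since x_{29} = x_1 = 40, the sequence is eventually periodic: after a pre-period of length 1 it cycles with period 28.
For k ≥ 1, x_k depends only on (k - 1) mod 28. (162 - 1) mod 28 = 21, so x_{162} = x_{22} = 18.

18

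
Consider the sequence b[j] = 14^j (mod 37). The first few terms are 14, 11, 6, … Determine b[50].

b[1] = 14; b[2] = 11; b[3] = 6; b[4] = 10; b[5] = 29; b[6] = 36; b[7] = 23; b[8] = 26; b[9] = 31; b[10] = 27; b[11] = 8; b[12] = 1; b[13] = 14.
The sequence repeats with period 12.
(50 - 1) mod 12 = 1, so b[50] = b[2] = 11.

11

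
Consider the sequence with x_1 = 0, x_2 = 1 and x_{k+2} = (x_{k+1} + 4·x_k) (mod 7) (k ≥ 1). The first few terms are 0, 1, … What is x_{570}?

Listing terms: x_1 = 0, x_2 = 1, x_3 = 1, x_4 = 5, x_5 = 2, x_6 = 1, x_7 = 2, x_8 = 6, x_9 = 0, x_{10} = 3, x_{11} = 3, x_{12} = 1, x_{13} = 6, x_{14} = 3, x_{15} = 6, x_{16} = 4, x_{17} = 0, x_{18} = 2, x_{19} = 2, x_{20} = 3, x_{21} = 4, x_{22} = 2, x_{23} = 4, x_{24} = 5, x_{25} = 0, x_{26} = 6, x_{27} = 6, x_{28} = 2, x_{29} = 5, x_{30} = 6, x_{31} = 5, x_{32} = 1, x_{33} = 0, x_{34} = 4, x_{35} = 4, x_{36} = 6, x_{37} = 1, x_{38} = 4, x_{39} = 1, x_{40} = 3, x_{41} = 0, x_{42} = 5, x_{43} = 5, x_{44} = 4, x_{45} = 3, x_{46} = 5, x_{47} = 3, x_{48} = 2, x_{49} = 0, x_{50} = 1.
Since (x_{49}, x_{50}) = (x_1, x_2) = (0, 1) (two consecutive terms determine the rest), the sequence is periodic with period 48.
(570 - 1) mod 48 = 41, so x_{570} = x_{42} = 5.

5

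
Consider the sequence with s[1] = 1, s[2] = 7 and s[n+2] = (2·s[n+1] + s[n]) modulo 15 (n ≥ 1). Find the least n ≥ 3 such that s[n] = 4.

17

s[1] = 1; s[2] = 7; s[3] = 0; s[4] = 7; s[5] = 14; s[6] = 5; s[7] = 9; s[8] = 8; s[9] = 10; s[10] = 13; s[11] = 6; s[12] = 10; s[13] = 11; s[14] = 2; s[15] = 0; s[16] = 2; s[17] = 4; s[18] = 10; s[19] = 9; s[20] = 13; s[21] = 5; s[22] = 8; s[23] = 6; s[24] = 5; s[25] = 1; s[26] = 7.
Since (s[25], s[26]) = (s[1], s[2]) = (1, 7) (two consecutive terms determine the rest), the sequence is periodic with period 24.
The value 4 first appears (with n ≥ 3) at s[17].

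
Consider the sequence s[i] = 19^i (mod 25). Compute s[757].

14

Listing terms: s[0] = 1; s[1] = 19; s[2] = 11; s[3] = 9; s[4] = 21; s[5] = 24; s[6] = 6; s[7] = 14; s[8] = 16; s[9] = 4; s[10] = 1.
Since s[10] = s[0] = 1, the sequence is periodic with period 10.
(757 - 0) mod 10 = 7, so s[757] = s[7] = 14.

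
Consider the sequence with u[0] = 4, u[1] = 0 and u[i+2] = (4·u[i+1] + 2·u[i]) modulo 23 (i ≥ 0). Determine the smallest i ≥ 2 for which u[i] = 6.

4

u[0] = 4; u[1] = 0; u[2] = 8; u[3] = 9; u[4] = 6; u[5] = 19; u[6] = 19; u[7] = 22; u[8] = 11; u[9] = 19; u[10] = 6; u[11] = 16; u[12] = 7; u[13] = 14; u[14] = 1; u[15] = 9; u[16] = 15; u[17] = 9; u[18] = 20; u[19] = 6; u[20] = 18; u[21] = 15; u[22] = 4; u[23] = 0.
Since (u[22], u[23]) = (u[0], u[1]) = (4, 0) (two consecutive terms determine the rest), the sequence is periodic with period 22.
The value 6 first appears (with i ≥ 2) at u[4].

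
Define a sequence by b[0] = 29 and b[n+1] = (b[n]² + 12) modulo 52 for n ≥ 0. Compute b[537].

We have b[0] = 29, b[1] = 21, b[2] = 37, b[3] = 29.
Since b[3] = b[0] = 29, the sequence is periodic with period 3.
(537 - 0) mod 3 = 0, so b[537] = b[0] = 29.

29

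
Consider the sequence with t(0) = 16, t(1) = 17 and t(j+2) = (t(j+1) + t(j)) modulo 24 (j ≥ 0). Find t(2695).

13

t(0) = 16; t(1) = 17; t(2) = 9; t(3) = 2; t(4) = 11; t(5) = 13; t(6) = 0; t(7) = 13; t(8) = 13; t(9) = 2; t(10) = 15; t(11) = 17; t(12) = 8; t(13) = 1; t(14) = 9; t(15) = 10; t(16) = 19; t(17) = 5; t(18) = 0; t(19) = 5; t(20) = 5; t(21) = 10; t(22) = 15; t(23) = 1; t(24) = 16; t(25) = 17.
The sequence repeats with period 24.
So t(2695) = t(0 + ((2695-0) mod 24)) = t(7) = 13.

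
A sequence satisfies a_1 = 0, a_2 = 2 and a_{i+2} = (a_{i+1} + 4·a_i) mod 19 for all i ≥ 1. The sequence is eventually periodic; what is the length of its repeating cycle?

18

a_1 = 0; a_2 = 2; a_3 = 2; a_4 = 10; a_5 = 18; a_6 = 1; a_7 = 16; a_8 = 1; a_9 = 8; a_{10} = 12; a_{11} = 6; a_{12} = 16; a_{13} = 2; a_{14} = 9; a_{15} = 17; a_{16} = 15; a_{17} = 7; a_{18} = 10; a_{19} = 0; a_{20} = 2.
The sequence repeats with period 18.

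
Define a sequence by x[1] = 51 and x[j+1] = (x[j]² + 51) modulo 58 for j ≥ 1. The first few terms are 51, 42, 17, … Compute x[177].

Listing terms: x[1] = 51; x[2] = 42; x[3] = 17; x[4] = 50; x[5] = 57; x[6] = 52; x[7] = 29; x[8] = 22; x[9] = 13; x[10] = 46; x[11] = 21; x[12] = 28; x[13] = 23; x[14] = 0; x[15] = 51.
The sequence repeats with period 14.
So x[177] = x[1 + ((177-1) mod 14)] = x[9] = 13.

13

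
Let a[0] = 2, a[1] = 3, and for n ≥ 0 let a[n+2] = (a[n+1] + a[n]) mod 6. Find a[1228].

a[0] = 2; a[1] = 3; a[2] = 5; a[3] = 2; a[4] = 1; a[5] = 3; a[6] = 4; a[7] = 1; a[8] = 5; a[9] = 0; a[10] = 5; a[11] = 5; a[12] = 4; a[13] = 3; a[14] = 1; a[15] = 4; a[16] = 5; a[17] = 3; a[18] = 2; a[19] = 5; a[20] = 1; a[21] = 0; a[22] = 1; a[23] = 1; a[24] = 2; a[25] = 3.
The sequence repeats with period 24.
(1228 - 0) mod 24 = 4, so a[1228] = a[4] = 1.

1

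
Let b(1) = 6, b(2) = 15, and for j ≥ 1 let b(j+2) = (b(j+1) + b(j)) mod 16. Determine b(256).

4

b(1) = 6, b(2) = 15, b(3) = 5, b(4) = 4, b(5) = 9, b(6) = 13, b(7) = 6, b(8) = 3, b(9) = 9, b(10) = 12, b(11) = 5, b(12) = 1, b(13) = 6, b(14) = 7, b(15) = 13, b(16) = 4, b(17) = 1, b(18) = 5, b(19) = 6, b(20) = 11, b(21) = 1, b(22) = 12, b(23) = 13, b(24) = 9, b(25) = 6, b(26) = 15.
Since (b(25), b(26)) = (b(1), b(2)) = (6, 15) (two consecutive terms determine the rest), the sequence is periodic with period 24.
So b(256) = b(1 + ((256-1) mod 24)) = b(16) = 4.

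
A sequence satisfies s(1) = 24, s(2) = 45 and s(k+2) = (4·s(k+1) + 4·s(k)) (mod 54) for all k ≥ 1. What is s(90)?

36

Listing terms: s(1) = 24, s(2) = 45, s(3) = 6, s(4) = 42, s(5) = 30, s(6) = 18, s(7) = 30, s(8) = 30, s(9) = 24, s(10) = 0, s(11) = 42, s(12) = 6, s(13) = 30, s(14) = 36, s(15) = 48, s(16) = 12, s(17) = 24, s(18) = 36, s(19) = 24, s(20) = 24, s(21) = 30, s(22) = 0, s(23) = 12, s(24) = 48, s(25) = 24, s(26) = 18, s(27) = 6, s(28) = 42.
Since (s(27), s(28)) = (s(3), s(4)) = (6, 42) (two consecutive terms determine the rest), the sequence is eventually periodic: after a pre-period of length 2 it cycles with period 24.
For k ≥ 3, s(k) depends only on (k - 3) mod 24. (90 - 3) mod 24 = 15, so s(90) = s(18) = 36.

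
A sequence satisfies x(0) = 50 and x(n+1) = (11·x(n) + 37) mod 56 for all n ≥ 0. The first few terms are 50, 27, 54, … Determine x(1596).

We have x(0) = 50,  x(1) = 27,  x(2) = 54,  x(3) = 15,  x(4) = 34,  x(5) = 19,  x(6) = 22,  x(7) = 55,  x(8) = 26,  x(9) = 43,  x(10) = 6,  x(11) = 47,  x(12) = 50.
Since x(12) = x(0) = 50, the sequence is periodic with period 12.
(1596 - 0) mod 12 = 0, so x(1596) = x(0) = 50.

50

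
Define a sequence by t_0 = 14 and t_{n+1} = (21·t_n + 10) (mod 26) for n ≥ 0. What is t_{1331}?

Listing terms: t_0 = 14; t_1 = 18; t_2 = 24; t_3 = 20; t_4 = 14.
The sequence repeats with period 4.
(1331 - 0) mod 4 = 3, so t_{1331} = t_3 = 20.

20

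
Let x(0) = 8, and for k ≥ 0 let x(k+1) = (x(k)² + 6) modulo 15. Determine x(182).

Computing terms: x(0) = 8; x(1) = 10; x(2) = 1; x(3) = 7; x(4) = 10.
Since x(4) = x(1) = 10, the sequence is eventually periodic: after a pre-period of length 1 it cycles with period 3.
For k ≥ 1, x(k) depends only on (k - 1) mod 3. (182 - 1) mod 3 = 1, so x(182) = x(2) = 1.

1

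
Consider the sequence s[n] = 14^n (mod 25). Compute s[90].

We have s[1] = 14, s[2] = 21, s[3] = 19, s[4] = 16, s[5] = 24, s[6] = 11, s[7] = 4, s[8] = 6, s[9] = 9, s[10] = 1, s[11] = 14.
Since s[11] = s[1] = 14, the sequence is periodic with period 10.
So s[90] = s[1 + ((90-1) mod 10)] = s[10] = 1.

1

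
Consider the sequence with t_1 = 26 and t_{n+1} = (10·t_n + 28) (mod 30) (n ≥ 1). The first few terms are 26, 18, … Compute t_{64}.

We have t_1 = 26, t_2 = 18, t_3 = 28, t_4 = 8, t_5 = 18.
Since t_5 = t_2 = 18, the sequence is eventually periodic: after a pre-period of length 1 it cycles with period 3.
For n ≥ 2, t_n depends only on (n - 2) mod 3. (64 - 2) mod 3 = 2, so t_{64} = t_4 = 8.

8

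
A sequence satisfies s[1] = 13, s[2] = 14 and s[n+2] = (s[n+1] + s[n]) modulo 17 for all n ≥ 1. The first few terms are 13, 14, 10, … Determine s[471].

10

Listing terms: s[1] = 13; s[2] = 14; s[3] = 10; s[4] = 7; s[5] = 0; s[6] = 7; s[7] = 7; s[8] = 14; s[9] = 4; s[10] = 1; s[11] = 5; s[12] = 6; s[13] = 11; s[14] = 0; s[15] = 11; s[16] = 11; s[17] = 5; s[18] = 16; s[19] = 4; s[20] = 3; s[21] = 7; s[22] = 10; s[23] = 0; s[24] = 10; s[25] = 10; s[26] = 3; s[27] = 13; s[28] = 16; s[29] = 12; s[30] = 11; s[31] = 6; s[32] = 0; s[33] = 6; s[34] = 6; s[35] = 12; s[36] = 1; s[37] = 13; s[38] = 14.
Since (s[37], s[38]) = (s[1], s[2]) = (13, 14) (two consecutive terms determine the rest), the sequence is periodic with period 36.
(471 - 1) mod 36 = 2, so s[471] = s[3] = 10.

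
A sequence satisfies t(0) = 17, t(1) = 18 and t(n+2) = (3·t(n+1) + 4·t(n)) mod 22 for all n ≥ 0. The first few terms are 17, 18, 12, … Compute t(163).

20

t(0) = 17,  t(1) = 18,  t(2) = 12,  t(3) = 20,  t(4) = 20,  t(5) = 8,  t(6) = 16,  t(7) = 14,  t(8) = 18,  t(9) = 0,  t(10) = 6,  t(11) = 18,  t(12) = 12.
Since (t(11), t(12)) = (t(1), t(2)) = (18, 12) (two consecutive terms determine the rest), the sequence is eventually periodic: after a pre-period of length 1 it cycles with period 10.
For n ≥ 1, t(n) depends only on (n - 1) mod 10. (163 - 1) mod 10 = 2, so t(163) = t(3) = 20.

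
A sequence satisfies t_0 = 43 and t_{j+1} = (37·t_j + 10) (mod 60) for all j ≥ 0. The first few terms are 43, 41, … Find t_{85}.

41

Computing terms: t_0 = 43; t_1 = 41; t_2 = 27; t_3 = 49; t_4 = 23; t_5 = 21; t_6 = 7; t_7 = 29; t_8 = 3; t_9 = 1; t_{10} = 47; t_{11} = 9; t_{12} = 43.
Since t_{12} = t_0 = 43, the sequence is periodic with period 12.
(85 - 0) mod 12 = 1, so t_{85} = t_1 = 41.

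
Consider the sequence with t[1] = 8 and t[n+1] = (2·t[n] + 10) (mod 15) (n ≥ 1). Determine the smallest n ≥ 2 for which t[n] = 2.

We have t[1] = 8,  t[2] = 11,  t[3] = 2,  t[4] = 14,  t[5] = 8.
Since t[5] = t[1] = 8, the sequence is periodic with period 4.
The value 2 first appears (with n ≥ 2) at t[3].

3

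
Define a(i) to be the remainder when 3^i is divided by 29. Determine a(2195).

15

Computing terms: a(1) = 3, a(2) = 9, a(3) = 27, a(4) = 23, a(5) = 11, a(6) = 4, a(7) = 12, a(8) = 7, a(9) = 21, a(10) = 5, a(11) = 15, a(12) = 16, a(13) = 19, a(14) = 28, a(15) = 26, a(16) = 20, a(17) = 2, a(18) = 6, a(19) = 18, a(20) = 25, a(21) = 17, a(22) = 22, a(23) = 8, a(24) = 24, a(25) = 14, a(26) = 13, a(27) = 10, a(28) = 1, a(29) = 3.
The sequence repeats with period 28.
(2195 - 1) mod 28 = 10, so a(2195) = a(11) = 15.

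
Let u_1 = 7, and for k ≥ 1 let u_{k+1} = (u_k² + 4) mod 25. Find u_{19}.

23

Listing terms: u_1 = 7,  u_2 = 3,  u_3 = 13,  u_4 = 23,  u_5 = 8,  u_6 = 18,  u_7 = 3.
Since u_7 = u_2 = 3, the sequence is eventually periodic: after a pre-period of length 1 it cycles with period 5.
For k ≥ 2, u_k depends only on (k - 2) mod 5. (19 - 2) mod 5 = 2, so u_{19} = u_4 = 23.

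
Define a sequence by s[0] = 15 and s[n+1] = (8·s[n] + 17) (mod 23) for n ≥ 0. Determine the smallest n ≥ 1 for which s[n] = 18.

8

Computing terms: s[0] = 15,  s[1] = 22,  s[2] = 9,  s[3] = 20,  s[4] = 16,  s[5] = 7,  s[6] = 4,  s[7] = 3,  s[8] = 18,  s[9] = 0,  s[10] = 17,  s[11] = 15.
Since s[11] = s[0] = 15, the sequence is periodic with period 11.
The value 18 first appears (with n ≥ 1) at s[8].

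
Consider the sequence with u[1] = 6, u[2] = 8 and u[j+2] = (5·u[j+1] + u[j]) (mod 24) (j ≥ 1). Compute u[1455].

14

Listing terms: u[1] = 6; u[2] = 8; u[3] = 22; u[4] = 22; u[5] = 12; u[6] = 10; u[7] = 14; u[8] = 8; u[9] = 6; u[10] = 14; u[11] = 4; u[12] = 10; u[13] = 6; u[14] = 16; u[15] = 14; u[16] = 14; u[17] = 12; u[18] = 2; u[19] = 22; u[20] = 16; u[21] = 6; u[22] = 22; u[23] = 20; u[24] = 2; u[25] = 6; u[26] = 8.
Since (u[25], u[26]) = (u[1], u[2]) = (6, 8) (two consecutive terms determine the rest), the sequence is periodic with period 24.
(1455 - 1) mod 24 = 14, so u[1455] = u[15] = 14.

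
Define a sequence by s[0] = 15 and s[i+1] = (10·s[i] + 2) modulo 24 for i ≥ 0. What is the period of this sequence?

3

s[0] = 15,  s[1] = 8,  s[2] = 10,  s[3] = 6,  s[4] = 14,  s[5] = 22,  s[6] = 6.
Since s[6] = s[3] = 6, the sequence is eventually periodic: after a pre-period of length 3 it cycles with period 3.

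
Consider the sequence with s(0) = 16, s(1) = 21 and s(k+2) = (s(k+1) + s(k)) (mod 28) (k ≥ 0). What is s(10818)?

16

We have s(0) = 16, s(1) = 21, s(2) = 9, s(3) = 2, s(4) = 11, s(5) = 13, s(6) = 24, s(7) = 9, s(8) = 5, s(9) = 14, s(10) = 19, s(11) = 5, s(12) = 24, s(13) = 1, s(14) = 25, s(15) = 26, s(16) = 23, s(17) = 21, s(18) = 16, s(19) = 9, s(20) = 25, s(21) = 6, s(22) = 3, s(23) = 9, s(24) = 12, s(25) = 21, s(26) = 5, s(27) = 26, s(28) = 3, s(29) = 1, s(30) = 4, s(31) = 5, s(32) = 9, s(33) = 14, s(34) = 23, s(35) = 9, s(36) = 4, s(37) = 13, s(38) = 17, s(39) = 2, s(40) = 19, s(41) = 21, s(42) = 12, s(43) = 5, s(44) = 17, s(45) = 22, s(46) = 11, s(47) = 5, s(48) = 16, s(49) = 21.
Since (s(48), s(49)) = (s(0), s(1)) = (16, 21) (two consecutive terms determine the rest), the sequence is periodic with period 48.
So s(10818) = s(0 + ((10818-0) mod 48)) = s(18) = 16.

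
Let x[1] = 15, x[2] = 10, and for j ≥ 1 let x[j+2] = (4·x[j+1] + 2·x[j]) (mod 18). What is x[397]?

Computing terms: x[1] = 15; x[2] = 10; x[3] = 16; x[4] = 12; x[5] = 8; x[6] = 2; x[7] = 6; x[8] = 10; x[9] = 16.
Since (x[8], x[9]) = (x[2], x[3]) = (10, 16) (two consecutive terms determine the rest), the sequence is eventually periodic: after a pre-period of length 1 it cycles with period 6.
For j ≥ 2, x[j] depends only on (j - 2) mod 6. (397 - 2) mod 6 = 5, so x[397] = x[7] = 6.

6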